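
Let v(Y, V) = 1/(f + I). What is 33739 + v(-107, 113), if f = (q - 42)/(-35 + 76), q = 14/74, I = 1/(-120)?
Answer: 6314307983/187157 ≈ 33738.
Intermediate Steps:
I = -1/120 ≈ -0.0083333
q = 7/37 (q = 14*(1/74) = 7/37 ≈ 0.18919)
f = -1547/1517 (f = (7/37 - 42)/(-35 + 76) = -1547/37/41 = -1547/37*1/41 = -1547/1517 ≈ -1.0198)
v(Y, V) = -182040/187157 (v(Y, V) = 1/(-1547/1517 - 1/120) = 1/(-187157/182040) = -182040/187157)
33739 + v(-107, 113) = 33739 - 182040/187157 = 6314307983/187157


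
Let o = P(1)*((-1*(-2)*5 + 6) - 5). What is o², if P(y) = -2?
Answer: 484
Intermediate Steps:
o = -22 (o = -2*((-1*(-2)*5 + 6) - 5) = -2*((2*5 + 6) - 5) = -2*((10 + 6) - 5) = -2*(16 - 5) = -2*11 = -22)
o² = (-22)² = 484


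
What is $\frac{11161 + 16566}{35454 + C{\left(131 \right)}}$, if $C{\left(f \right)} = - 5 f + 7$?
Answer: $\frac{27727}{34806} \approx 0.79662$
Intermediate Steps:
$C{\left(f \right)} = 7 - 5 f$
$\frac{11161 + 16566}{35454 + C{\left(131 \right)}} = \frac{11161 + 16566}{35454 + \left(7 - 655\right)} = \frac{27727}{35454 + \left(7 - 655\right)} = \frac{27727}{35454 - 648} = \frac{27727}{34806}$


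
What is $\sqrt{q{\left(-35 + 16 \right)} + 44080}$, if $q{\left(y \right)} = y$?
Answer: $\sqrt{44061} \approx 209.91$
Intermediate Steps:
$\sqrt{q{\left(-35 + 16 \right)} + 44080} = \sqrt{\left(-35 + 16\right) + 44080} = \sqrt{-19 + 44080} = \sqrt{44061}$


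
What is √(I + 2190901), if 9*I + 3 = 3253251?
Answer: 3*√283597 ≈ 1597.6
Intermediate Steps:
I = 361472 (I = -⅓ + (⅑)*3253251 = -⅓ + 1084417/3 = 361472)
√(I + 2190901) = √(361472 + 2190901) = √2552373 = 3*√283597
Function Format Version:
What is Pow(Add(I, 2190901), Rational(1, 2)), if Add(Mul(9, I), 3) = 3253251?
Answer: Mul(3, Pow(283597, Rational(1, 2))) ≈ 1597.6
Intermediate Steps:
I = 361472 (I = Add(Rational(-1, 3), Mul(Rational(1, 9), 3253251)) = Add(Rational(-1, 3), Rational(1084417, 3)) = 361472)
Pow(Add(I, 2190901), Rational(1, 2)) = Pow(Add(361472, 2190901), Rational(1, 2)) = Pow(2552373, Rational(1, 2)) = Mul(3, Pow(283597, Rational(1, 2)))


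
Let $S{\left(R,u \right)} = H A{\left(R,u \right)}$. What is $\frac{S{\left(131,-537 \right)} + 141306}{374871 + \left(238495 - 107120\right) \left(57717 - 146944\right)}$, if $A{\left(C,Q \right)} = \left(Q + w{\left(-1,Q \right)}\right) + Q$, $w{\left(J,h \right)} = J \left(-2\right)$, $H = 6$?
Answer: $- \frac{67437}{5860911127} \approx -1.1506 \cdot 10^{-5}$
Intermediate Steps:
$w{\left(J,h \right)} = - 2 J$
$A{\left(C,Q \right)} = 2 + 2 Q$ ($A{\left(C,Q \right)} = \left(Q - -2\right) + Q = \left(Q + 2\right) + Q = \left(2 + Q\right) + Q = 2 + 2 Q$)
$S{\left(R,u \right)} = 12 + 12 u$ ($S{\left(R,u \right)} = 6 \left(2 + 2 u\right) = 12 + 12 u$)
$\frac{S{\left(131,-537 \right)} + 141306}{374871 + \left(238495 - 107120\right) \left(57717 - 146944\right)} = \frac{\left(12 + 12 \left(-537\right)\right) + 141306}{374871 + \left(238495 - 107120\right) \left(57717 - 146944\right)} = \frac{\left(12 - 6444\right) + 141306}{374871 + 131375 \left(-89227\right)} = \frac{-6432 + 141306}{374871 - 11722197125} = \frac{134874}{-11721822254} = 134874 \left(- \frac{1}{11721822254}\right) = - \frac{67437}{5860911127}$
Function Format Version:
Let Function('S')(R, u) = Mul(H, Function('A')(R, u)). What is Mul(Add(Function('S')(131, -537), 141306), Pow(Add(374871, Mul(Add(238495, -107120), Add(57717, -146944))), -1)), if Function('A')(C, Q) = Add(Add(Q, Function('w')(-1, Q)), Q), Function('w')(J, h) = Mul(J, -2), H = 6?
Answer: Rational(-67437, 5860911127) ≈ -1.1506e-5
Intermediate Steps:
Function('w')(J, h) = Mul(-2, J)
Function('A')(C, Q) = Add(2, Mul(2, Q)) (Function('A')(C, Q) = Add(Add(Q, Mul(-2, -1)), Q) = Add(Add(Q, 2), Q) = Add(Add(2, Q), Q) = Add(2, Mul(2, Q)))
Function('S')(R, u) = Add(12, Mul(12, u)) (Function('S')(R, u) = Mul(6, Add(2, Mul(2, u))) = Add(12, Mul(12, u)))
Mul(Add(Function('S')(131, -537), 141306), Pow(Add(374871, Mul(Add(238495, -107120), Add(57717, -146944))), -1)) = Mul(Add(Add(12, Mul(12, -537)), 141306), Pow(Add(374871, Mul(Add(238495, -107120), Add(57717, -146944))), -1)) = Mul(Add(Add(12, -6444), 141306), Pow(Add(374871, Mul(131375, -89227)), -1)) = Mul(Add(-6432, 141306), Pow(Add(374871, -11722197125), -1)) = Mul(134874, Pow(-11721822254, -1)) = Mul(134874, Rational(-1, 11721822254)) = Rational(-67437, 5860911127)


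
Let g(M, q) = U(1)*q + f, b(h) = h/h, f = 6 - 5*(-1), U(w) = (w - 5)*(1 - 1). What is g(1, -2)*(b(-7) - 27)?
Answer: -286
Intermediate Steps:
U(w) = 0 (U(w) = (-5 + w)*0 = 0)
f = 11 (f = 6 + 5 = 11)
b(h) = 1
g(M, q) = 11 (g(M, q) = 0*q + 11 = 0 + 11 = 11)
g(1, -2)*(b(-7) - 27) = 11*(1 - 27) = 11*(-26) = -286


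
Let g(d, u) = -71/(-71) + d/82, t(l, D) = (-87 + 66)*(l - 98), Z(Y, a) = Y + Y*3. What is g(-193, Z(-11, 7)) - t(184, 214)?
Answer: 147981/82 ≈ 1804.6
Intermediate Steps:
Z(Y, a) = 4*Y (Z(Y, a) = Y + 3*Y = 4*Y)
t(l, D) = 2058 - 21*l (t(l, D) = -21*(-98 + l) = 2058 - 21*l)
g(d, u) = 1 + d/82 (g(d, u) = -71*(-1/71) + d*(1/82) = 1 + d/82)
g(-193, Z(-11, 7)) - t(184, 214) = (1 + (1/82)*(-193)) - (2058 - 21*184) = (1 - 193/82) - (2058 - 3864) = -111/82 - 1*(-1806) = -111/82 + 1806 = 147981/82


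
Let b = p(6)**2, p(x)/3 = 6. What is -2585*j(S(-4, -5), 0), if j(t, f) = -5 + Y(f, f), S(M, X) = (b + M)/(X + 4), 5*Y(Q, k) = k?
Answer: 12925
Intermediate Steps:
Y(Q, k) = k/5
p(x) = 18 (p(x) = 3*6 = 18)
b = 324 (b = 18**2 = 324)
S(M, X) = (324 + M)/(4 + X) (S(M, X) = (324 + M)/(X + 4) = (324 + M)/(4 + X))
j(t, f) = -5 + f/5
-2585*j(S(-4, -5), 0) = -2585*(-5 + (1/5)*0) = -2585*(-5 + 0) = -2585*(-5) = 12925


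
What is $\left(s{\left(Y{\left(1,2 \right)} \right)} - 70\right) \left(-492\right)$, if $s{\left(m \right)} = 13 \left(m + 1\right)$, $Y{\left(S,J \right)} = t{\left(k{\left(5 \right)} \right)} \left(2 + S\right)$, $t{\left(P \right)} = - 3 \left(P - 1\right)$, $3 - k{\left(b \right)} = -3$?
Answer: $315864$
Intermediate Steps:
$k{\left(b \right)} = 6$ ($k{\left(b \right)} = 3 - -3 = 3 + 3 = 6$)
$t{\left(P \right)} = 3 - 3 P$ ($t{\left(P \right)} = - 3 \left(-1 + P\right) = 3 - 3 P$)
$Y{\left(S,J \right)} = -30 - 15 S$ ($Y{\left(S,J \right)} = \left(3 - 18\right) \left(2 + S\right) = - 15 \left(2 + S\right) = -30 - 15 S$)
$s{\left(m \right)} = 13 + 13 m$ ($s{\left(m \right)} = 13 \left(1 + m\right) = 13 + 13 m$)
$\left(s{\left(Y{\left(1,2 \right)} \right)} - 70\right) \left(-492\right) = \left(\left(13 + 13 \left(-30 - 15\right)\right) - 70\right) \left(-492\right) = \left(\left(13 + 13 \left(-45\right)\right) - 70\right) \left(-492\right) = \left(\left(13 - 585\right) - 70\right) \left(-492\right) = \left(-572 - 70\right) \left(-492\right) = \left(-642\right) \left(-492\right) = 315864$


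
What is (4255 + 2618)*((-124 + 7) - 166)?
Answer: -1945059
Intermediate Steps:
(4255 + 2618)*((-124 + 7) - 166) = 6873*(-117 - 166) = 6873*(-283) = -1945059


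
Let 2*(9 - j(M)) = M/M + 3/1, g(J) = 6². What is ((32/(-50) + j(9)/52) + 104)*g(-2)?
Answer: 1210887/325 ≈ 3725.8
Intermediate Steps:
g(J) = 36
j(M) = 7 (j(M) = 9 - (M/M + 3/1)/2 = 9 - (1 + 3*1)/2 = 9 - (1 + 3)/2 = 9 - ½*4 = 9 - 2 = 7)
((32/(-50) + j(9)/52) + 104)*g(-2) = ((32/(-50) + 7/52) + 104)*36 = ((32*(-1/50) + 7*(1/52)) + 104)*36 = ((-16/25 + 7/52) + 104)*36 = (-657/1300 + 104)*36 = (134543/1300)*36 = 1210887/325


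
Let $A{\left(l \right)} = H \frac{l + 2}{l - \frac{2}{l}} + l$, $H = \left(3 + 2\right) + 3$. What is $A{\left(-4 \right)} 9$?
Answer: $\frac{36}{7} \approx 5.1429$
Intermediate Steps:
$H = 8$ ($H = 5 + 3 = 8$)
$A{\left(l \right)} = l + \frac{8 \left(2 + l\right)}{l - \frac{2}{l}}$ ($A{\left(l \right)} = 8 \frac{l + 2}{l - \frac{2}{l}} + l = 8 \frac{2 + l}{l - \frac{2}{l}} + l = \frac{8 \left(2 + l\right)}{l - \frac{2}{l}} + l = l + \frac{8 \left(2 + l\right)}{l - \frac{2}{l}}$)
$A{\left(-4 \right)} 9 = - \frac{4 \left(14 + \left(-4\right)^{2} + 8 \left(-4\right)\right)}{-2 + \left(-4\right)^{2}} \cdot 9 = - \frac{4 \left(14 + 16 - 32\right)}{-2 + 16} \cdot 9 = \left(-4\right) \frac{1}{14} \left(-2\right) 9 = \frac{4}{7} \cdot 9 = \frac{36}{7}$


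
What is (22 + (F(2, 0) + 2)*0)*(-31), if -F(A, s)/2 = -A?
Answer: -682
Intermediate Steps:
F(A, s) = 2*A (F(A, s) = -(-2)*A = 2*A)
(22 + (F(2, 0) + 2)*0)*(-31) = (22 + (2*2 + 2)*0)*(-31) = (22 + (4 + 2)*0)*(-31) = (22 + 6*0)*(-31) = (22 + 0)*(-31) = 22*(-31) = -682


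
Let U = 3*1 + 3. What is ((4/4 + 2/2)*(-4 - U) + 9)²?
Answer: 121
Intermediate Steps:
U = 6 (U = 3 + 3 = 6)
((4/4 + 2/2)*(-4 - U) + 9)² = ((4/4 + 2/2)*(-4 - 1*6) + 9)² = ((4*(¼) + 2*(½))*(-4 - 6) + 9)² = ((1 + 1)*(-10) + 9)² = (2*(-10) + 9)² = (-20 + 9)² = (-11)² = 121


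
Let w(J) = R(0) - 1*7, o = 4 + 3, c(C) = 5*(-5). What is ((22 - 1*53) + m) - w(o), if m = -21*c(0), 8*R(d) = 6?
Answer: 2001/4 ≈ 500.25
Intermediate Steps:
c(C) = -25
R(d) = ¾ (R(d) = (⅛)*6 = ¾)
o = 7
m = 525 (m = -21*(-25) = 525)
w(J) = -25/4 (w(J) = ¾ - 1*7 = ¾ - 7 = -25/4)
((22 - 1*53) + m) - w(o) = ((22 - 1*53) + 525) - 1*(-25/4) = ((22 - 53) + 525) + 25/4 = (-31 + 525) + 25/4 = 494 + 25/4 = 2001/4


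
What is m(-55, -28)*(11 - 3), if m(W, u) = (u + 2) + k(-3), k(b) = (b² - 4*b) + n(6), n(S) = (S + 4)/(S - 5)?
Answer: 40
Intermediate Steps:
n(S) = (4 + S)/(-5 + S)
k(b) = 10 + b² - 4*b (k(b) = (b² - 4*b) + (4 + 6)/(-5 + 6) = (b² - 4*b) + 10/1 = (b² - 4*b) + 1*10 = (b² - 4*b) + 10 = 10 + b² - 4*b)
m(W, u) = 33 + u (m(W, u) = (u + 2) + (10 + (-3)² - 4*(-3)) = (2 + u) + (10 + 9 + 12) = (2 + u) + 31 = 33 + u)
m(-55, -28)*(11 - 3) = (33 - 28)*(11 - 3) = 5*8 = 40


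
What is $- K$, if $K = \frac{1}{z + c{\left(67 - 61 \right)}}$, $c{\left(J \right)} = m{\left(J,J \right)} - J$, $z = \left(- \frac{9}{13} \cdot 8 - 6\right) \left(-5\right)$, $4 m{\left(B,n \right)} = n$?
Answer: $- \frac{26}{1383} \approx -0.0188$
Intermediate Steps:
$m{\left(B,n \right)} = \frac{n}{4}$
$z = \frac{750}{13}$ ($z = \left(\left(-9\right) \frac{1}{13} \cdot 8 - 6\right) \left(-5\right) = \left(\left(- \frac{9}{13}\right) 8 - 6\right) \left(-5\right) = \left(- \frac{72}{13} - 6\right) \left(-5\right) = \left(- \frac{150}{13}\right) \left(-5\right) = \frac{750}{13} \approx 57.692$)
$c{\left(J \right)} = - \frac{3 J}{4}$ ($c{\left(J \right)} = \frac{J}{4} - J = - \frac{3 J}{4}$)
$K = \frac{26}{1383}$ ($K = \frac{1}{\frac{750}{13} - \frac{3 \left(67 - 61\right)}{4}} = \frac{1}{\frac{750}{13} - \frac{9}{2}} = \frac{1}{\frac{1383}{26}} = \frac{26}{1383} \approx 0.0188$)
$- K = \left(-1\right) \frac{26}{1383} = - \frac{26}{1383}$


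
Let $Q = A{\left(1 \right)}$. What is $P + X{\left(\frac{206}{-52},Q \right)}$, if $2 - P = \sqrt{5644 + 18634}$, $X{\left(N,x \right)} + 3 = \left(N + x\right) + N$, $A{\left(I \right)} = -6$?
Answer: $- \frac{194}{13} - \sqrt{24278} \approx -170.74$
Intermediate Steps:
$Q = -6$
$X{\left(N,x \right)} = -3 + x + 2 N$ ($X{\left(N,x \right)} = -3 + \left(\left(N + x\right) + N\right) = -3 + \left(x + 2 N\right) = -3 + x + 2 N$)
$P = 2 - \sqrt{24278}$ ($P = 2 - \sqrt{5644 + 18634} = 2 - \sqrt{24278} \approx -153.81$)
$P + X{\left(\frac{206}{-52},Q \right)} = \left(2 - \sqrt{24278}\right) - \left(9 - \frac{412}{-52}\right) = \left(2 - \sqrt{24278}\right) - \left(9 - 412 \left(- \frac{1}{52}\right)\right) = \left(2 - \sqrt{24278}\right) - \frac{220}{13} = - \frac{194}{13} - \sqrt{24278}$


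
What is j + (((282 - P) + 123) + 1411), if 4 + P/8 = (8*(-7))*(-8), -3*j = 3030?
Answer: -2746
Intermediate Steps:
j = -1010 (j = -1/3*3030 = -1010)
P = 3552 (P = -32 + 8*((8*(-7))*(-8)) = -32 + 8*(-56*(-8)) = -32 + 8*448 = -32 + 3584 = 3552)
j + (((282 - P) + 123) + 1411) = -1010 + (((282 - 1*3552) + 123) + 1411) = -1010 + (((282 - 3552) + 123) + 1411) = -1010 + ((-3270 + 123) + 1411) = -1010 + (-3147 + 1411) = -1010 - 1736 = -2746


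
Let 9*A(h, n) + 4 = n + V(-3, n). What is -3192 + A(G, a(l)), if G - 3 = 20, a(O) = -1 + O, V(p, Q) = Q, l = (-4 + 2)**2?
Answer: -28726/9 ≈ -3191.8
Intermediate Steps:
l = 4 (l = (-2)**2 = 4)
G = 23 (G = 3 + 20 = 23)
A(h, n) = -4/9 + 2*n/9 (A(h, n) = -4/9 + (n + n)/9 = -4/9 + (2*n)/9 = -4/9 + 2*n/9)
-3192 + A(G, a(l)) = -3192 + (-4/9 + 2*(-1 + 4)/9) = -3192 + (-4/9 + (2/9)*3) = -3192 + (-4/9 + 2/3) = -3192 + 2/9 = -28726/9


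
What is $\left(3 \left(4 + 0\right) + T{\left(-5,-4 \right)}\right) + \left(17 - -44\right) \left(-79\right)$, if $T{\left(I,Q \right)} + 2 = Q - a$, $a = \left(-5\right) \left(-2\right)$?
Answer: $-4823$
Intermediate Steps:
$a = 10$
$T{\left(I,Q \right)} = -12 + Q$ ($T{\left(I,Q \right)} = -2 + \left(Q - 10\right) = -2 + \left(-10 + Q\right) = -12 + Q$)
$\left(3 \left(4 + 0\right) + T{\left(-5,-4 \right)}\right) + \left(17 - -44\right) \left(-79\right) = \left(3 \left(4 + 0\right) - 16\right) + \left(17 - -44\right) \left(-79\right) = \left(3 \cdot 4 - 16\right) + \left(17 + 44\right) \left(-79\right) = \left(12 - 16\right) + 61 \left(-79\right) = -4 - 4819 = -4823$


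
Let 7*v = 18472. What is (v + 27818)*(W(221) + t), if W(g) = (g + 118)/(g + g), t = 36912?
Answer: 1739209908357/1547 ≈ 1.1242e+9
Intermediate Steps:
v = 18472/7 (v = (⅐)*18472 = 18472/7 ≈ 2638.9)
W(g) = (118 + g)/(2*g) (W(g) = (118 + g)/((2*g)) = (118 + g)*(1/(2*g)) = (118 + g)/(2*g))
(v + 27818)*(W(221) + t) = (18472/7 + 27818)*((½)*(118 + 221)/221 + 36912) = 213198*((½)*(1/221)*339 + 36912)/7 = 213198*(339/442 + 36912)/7 = (213198/7)*(16315443/442) = 1739209908357/1547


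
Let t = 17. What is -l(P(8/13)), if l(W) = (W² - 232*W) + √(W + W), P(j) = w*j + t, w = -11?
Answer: 383439/169 - √3458/13 ≈ 2264.3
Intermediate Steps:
P(j) = 17 - 11*j (P(j) = -11*j + 17 = 17 - 11*j)
l(W) = W² - 232*W + √2*√W (l(W) = (W² - 232*W) + √(2*W) = (W² - 232*W) + √2*√W = W² - 232*W + √2*√W)
-l(P(8/13)) = -((17 - 88/13)² - 232*(17 - 88/13) + √2*√(17 - 88/13)) = -((133/13)² - 232*133/13 + √2*√(133/13)) = -(17689/169 - 30856/13 + √2*(√1729/13)) = -(17689/169 - 30856/13 + √3458/13) = -(-383439/169 + √3458/13) = 383439/169 - √3458/13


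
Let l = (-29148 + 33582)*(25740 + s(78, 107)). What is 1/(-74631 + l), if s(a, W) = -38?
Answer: 1/113888037 ≈ 8.7805e-9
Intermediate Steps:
l = 113962668 (l = (-29148 + 33582)*(25740 - 38) = 4434*25702 = 113962668)
1/(-74631 + l) = 1/(-74631 + 113962668) = 1/113888037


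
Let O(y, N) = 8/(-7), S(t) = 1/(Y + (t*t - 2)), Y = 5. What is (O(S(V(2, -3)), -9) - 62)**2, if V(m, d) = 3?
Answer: 195364/49 ≈ 3987.0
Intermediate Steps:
S(t) = 1/(3 + t**2) (S(t) = 1/(5 + (t*t - 2)) = 1/(5 + (t**2 - 2)) = 1/(5 + (-2 + t**2)) = 1/(3 + t**2))
O(y, N) = -8/7 (O(y, N) = 8*(-1/7) = -8/7)
(O(S(V(2, -3)), -9) - 62)**2 = (-8/7 - 62)**2 = (-442/7)**2 = 195364/49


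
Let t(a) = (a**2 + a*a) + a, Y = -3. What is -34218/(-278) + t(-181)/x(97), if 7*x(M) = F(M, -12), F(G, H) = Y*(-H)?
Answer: -62960869/5004 ≈ -12582.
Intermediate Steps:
F(G, H) = 3*H (F(G, H) = -(-3)*H = 3*H)
x(M) = -36/7 (x(M) = (3*(-12))/7 = (1/7)*(-36) = -36/7)
t(a) = a + 2*a**2 (t(a) = (a**2 + a**2) + a = 2*a**2 + a = a + 2*a**2)
-34218/(-278) + t(-181)/x(97) = -34218/(-278) + (-181*(1 + 2*(-181)))/(-36/7) = -34218*(-1/278) - 181*(1 - 362)*(-7/36) = 17109/139 - 181*(-361)*(-7/36) = 17109/139 + 65341*(-7/36) = 17109/139 - 457387/36 = -62960869/5004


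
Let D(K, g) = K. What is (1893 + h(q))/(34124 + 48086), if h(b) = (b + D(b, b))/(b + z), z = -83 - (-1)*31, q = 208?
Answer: 5687/246630 ≈ 0.023059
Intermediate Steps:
z = -52 (z = -83 - 1*(-31) = -83 + 31 = -52)
h(b) = 2*b/(-52 + b) (h(b) = (b + b)/(b - 52) = (2*b)/(-52 + b) = 2*b/(-52 + b))
(1893 + h(q))/(34124 + 48086) = (1893 + 2*208/(-52 + 208))/(34124 + 48086) = (1893 + 2*208/156)/82210 = (1893 + 2*208*(1/156))*(1/82210) = (1893 + 8/3)*(1/82210) = (5687/3)*(1/82210) = 5687/246630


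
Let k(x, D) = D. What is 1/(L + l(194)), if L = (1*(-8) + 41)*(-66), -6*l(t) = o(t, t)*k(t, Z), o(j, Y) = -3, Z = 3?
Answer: -2/4353 ≈ -0.00045945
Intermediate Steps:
l(t) = 3/2 (l(t) = -(-1)*3/2 = -⅙*(-9) = 3/2)
L = -2178 (L = (-8 + 41)*(-66) = 33*(-66) = -2178)
1/(L + l(194)) = 1/(-2178 + 3/2) = 1/(-4353/2) = -2/4353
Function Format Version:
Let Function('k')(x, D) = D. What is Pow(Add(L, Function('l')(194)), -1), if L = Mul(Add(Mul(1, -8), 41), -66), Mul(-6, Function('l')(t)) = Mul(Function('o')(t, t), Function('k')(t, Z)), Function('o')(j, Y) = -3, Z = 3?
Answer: Rational(-2, 4353) ≈ -0.00045945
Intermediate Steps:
Function('l')(t) = Rational(3, 2) (Function('l')(t) = Mul(Rational(-1, 6), Mul(-3, 3)) = Mul(Rational(-1, 6), -9) = Rational(3, 2))
L = -2178 (L = Mul(Add(-8, 41), -66) = Mul(33, -66) = -2178)
Pow(Add(L, Function('l')(194)), -1) = Pow(Add(-2178, Rational(3, 2)), -1) = Pow(Rational(-4353, 2), -1) = Rational(-2, 4353)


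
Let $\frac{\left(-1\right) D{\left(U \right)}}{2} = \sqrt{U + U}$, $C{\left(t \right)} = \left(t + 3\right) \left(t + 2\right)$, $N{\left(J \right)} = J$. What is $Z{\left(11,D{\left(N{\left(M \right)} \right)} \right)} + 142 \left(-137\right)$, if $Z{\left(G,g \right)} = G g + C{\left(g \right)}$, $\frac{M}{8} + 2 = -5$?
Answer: $-19896 - 128 i \sqrt{7} \approx -19896.0 - 338.66 i$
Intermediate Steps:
$M = -56$ ($M = -16 + 8 \left(-5\right) = -16 - 40 = -56$)
$C{\left(t \right)} = \left(2 + t\right) \left(3 + t\right)$ ($C{\left(t \right)} = \left(3 + t\right) \left(2 + t\right) = \left(2 + t\right) \left(3 + t\right)$)
$D{\left(U \right)} = - 2 \sqrt{2} \sqrt{U}$ ($D{\left(U \right)} = - 2 \sqrt{U + U} = - 2 \sqrt{2 U} = - 2 \sqrt{2} \sqrt{U}$)
$Z{\left(G,g \right)} = 6 + g^{2} + 5 g + G g$ ($Z{\left(G,g \right)} = G g + \left(6 + g^{2} + 5 g\right) = 6 + g^{2} + 5 g + G g$)
$Z{\left(11,D{\left(N{\left(M \right)} \right)} \right)} + 142 \left(-137\right) = \left(6 + \left(- 2 \sqrt{2} \sqrt{-56}\right)^{2} + 5 \left(- 2 \sqrt{2} \sqrt{-56}\right) + 11 \left(- 2 \sqrt{2} \sqrt{-56}\right)\right) + 142 \left(-137\right) = \left(6 + \left(- 2 \sqrt{2} \cdot 2 i \sqrt{14}\right)^{2} + 5 \left(- 2 \sqrt{2} \cdot 2 i \sqrt{14}\right) + 11 \left(- 2 \sqrt{2} \cdot 2 i \sqrt{14}\right)\right) - 19454 = \left(6 + \left(- 8 i \sqrt{7}\right)^{2} + 5 \left(- 8 i \sqrt{7}\right) + 11 \left(- 8 i \sqrt{7}\right)\right) - 19454 = \left(6 - 448 - 40 i \sqrt{7} - 88 i \sqrt{7}\right) - 19454 = \left(-442 - 128 i \sqrt{7}\right) - 19454 = -19896 - 128 i \sqrt{7}$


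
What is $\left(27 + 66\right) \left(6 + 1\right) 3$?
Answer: $1953$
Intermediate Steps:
$\left(27 + 66\right) \left(6 + 1\right) 3 = 93 \cdot 7 \cdot 3 = 93 \cdot 21 = 1953$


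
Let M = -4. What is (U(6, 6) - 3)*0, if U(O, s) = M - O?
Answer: 0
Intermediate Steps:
U(O, s) = -4 - O
(U(6, 6) - 3)*0 = ((-4 - 1*6) - 3)*0 = ((-4 - 6) - 3)*0 = (-10 - 3)*0 = -13*0 = 0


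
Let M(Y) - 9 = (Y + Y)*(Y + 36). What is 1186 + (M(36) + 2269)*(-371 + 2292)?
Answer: 14335688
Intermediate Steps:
M(Y) = 9 + 2*Y*(36 + Y) (M(Y) = 9 + (Y + Y)*(Y + 36) = 9 + (2*Y)*(36 + Y) = 9 + 2*Y*(36 + Y))
1186 + (M(36) + 2269)*(-371 + 2292) = 1186 + ((9 + 2*36**2 + 72*36) + 2269)*(-371 + 2292) = 1186 + ((9 + 2*1296 + 2592) + 2269)*1921 = 1186 + ((9 + 2592 + 2592) + 2269)*1921 = 1186 + (5193 + 2269)*1921 = 1186 + 7462*1921 = 1186 + 14334502 = 14335688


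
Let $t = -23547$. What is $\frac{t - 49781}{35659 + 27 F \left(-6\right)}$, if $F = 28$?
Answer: $- \frac{73328}{31123} \approx -2.3561$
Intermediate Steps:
$\frac{t - 49781}{35659 + 27 F \left(-6\right)} = \frac{-23547 - 49781}{35659 + 27 \cdot 28 \left(-6\right)} = - \frac{73328}{35659 + 27 \left(-168\right)} = - \frac{73328}{35659 - 4536} = - \frac{73328}{31123}$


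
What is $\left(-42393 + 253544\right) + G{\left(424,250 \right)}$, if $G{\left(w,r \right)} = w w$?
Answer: $390927$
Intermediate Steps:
$G{\left(w,r \right)} = w^{2}$
$\left(-42393 + 253544\right) + G{\left(424,250 \right)} = \left(-42393 + 253544\right) + 424^{2} = 211151 + 179776 = 390927$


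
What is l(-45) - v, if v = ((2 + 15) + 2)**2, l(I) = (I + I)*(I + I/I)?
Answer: 3599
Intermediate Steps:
l(I) = 2*I*(1 + I) (l(I) = (2*I)*(I + 1) = (2*I)*(1 + I) = 2*I*(1 + I))
v = 361 (v = (17 + 2)**2 = 19**2 = 361)
l(-45) - v = 2*(-45)*(1 - 45) - 1*361 = 2*(-45)*(-44) - 361 = 3960 - 361 = 3599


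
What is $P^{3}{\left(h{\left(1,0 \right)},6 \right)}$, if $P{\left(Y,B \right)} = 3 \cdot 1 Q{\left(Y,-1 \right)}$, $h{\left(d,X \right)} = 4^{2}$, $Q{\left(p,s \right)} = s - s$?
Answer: $0$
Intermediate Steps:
$Q{\left(p,s \right)} = 0$
$h{\left(d,X \right)} = 16$
$P{\left(Y,B \right)} = 0$ ($P{\left(Y,B \right)} = 3 \cdot 1 \cdot 0 = 3 \cdot 0 = 0$)
$P^{3}{\left(h{\left(1,0 \right)},6 \right)} = 0^{3} = 0$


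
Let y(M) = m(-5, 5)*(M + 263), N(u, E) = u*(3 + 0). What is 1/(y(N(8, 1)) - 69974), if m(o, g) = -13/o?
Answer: -5/346139 ≈ -1.4445e-5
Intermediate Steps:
N(u, E) = 3*u (N(u, E) = u*3 = 3*u)
y(M) = 3419/5 + 13*M/5 (y(M) = (-13/(-5))*(M + 263) = (-13*(-1/5))*(263 + M) = 13*(263 + M)/5 = 3419/5 + 13*M/5)
1/(y(N(8, 1)) - 69974) = 1/((3419/5 + 13*(3*8)/5) - 69974) = 1/((3419/5 + (13/5)*24) - 69974) = 1/((3419/5 + 312/5) - 69974) = 1/(3731/5 - 69974) = 1/(-346139/5) = -5/346139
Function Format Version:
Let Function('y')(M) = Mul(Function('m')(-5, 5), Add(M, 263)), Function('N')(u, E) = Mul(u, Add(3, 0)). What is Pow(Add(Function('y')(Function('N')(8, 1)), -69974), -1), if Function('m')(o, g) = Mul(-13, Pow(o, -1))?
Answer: Rational(-5, 346139) ≈ -1.4445e-5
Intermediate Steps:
Function('N')(u, E) = Mul(3, u) (Function('N')(u, E) = Mul(u, 3) = Mul(3, u))
Function('y')(M) = Add(Rational(3419, 5), Mul(Rational(13, 5), M)) (Function('y')(M) = Mul(Mul(-13, Pow(-5, -1)), Add(M, 263)) = Mul(Mul(-13, Rational(-1, 5)), Add(263, M)) = Mul(Rational(13, 5), Add(263, M)) = Add(Rational(3419, 5), Mul(Rational(13, 5), M)))
Pow(Add(Function('y')(Function('N')(8, 1)), -69974), -1) = Pow(Add(Add(Rational(3419, 5), Mul(Rational(13, 5), Mul(3, 8))), -69974), -1) = Pow(Add(Add(Rational(3419, 5), Mul(Rational(13, 5), 24)), -69974), -1) = Pow(Add(Add(Rational(3419, 5), Rational(312, 5)), -69974), -1) = Pow(Add(Rational(3731, 5), -69974), -1) = Pow(Rational(-346139, 5), -1) = Rational(-5, 346139)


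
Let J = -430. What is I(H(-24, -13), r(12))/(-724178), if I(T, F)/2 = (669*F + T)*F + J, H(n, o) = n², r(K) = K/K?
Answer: -815/362089 ≈ -0.0022508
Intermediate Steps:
r(K) = 1
I(T, F) = -860 + 2*F*(T + 669*F) (I(T, F) = 2*((669*F + T)*F - 430) = 2*((T + 669*F)*F - 430) = 2*(F*(T + 669*F) - 430) = 2*(-430 + F*(T + 669*F)) = -860 + 2*F*(T + 669*F))
I(H(-24, -13), r(12))/(-724178) = (-860 + 1338*1² + 2*1*(-24)²)/(-724178) = (-860 + 1338*1 + 2*1*576)*(-1/724178) = (-860 + 1338 + 1152)*(-1/724178) = 1630*(-1/724178) = -815/362089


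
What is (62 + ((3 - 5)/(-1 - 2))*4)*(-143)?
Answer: -27742/3 ≈ -9247.3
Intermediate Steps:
(62 + ((3 - 5)/(-1 - 2))*4)*(-143) = (62 - 2/(-3)*4)*(-143) = (62 - 2*(-⅓)*4)*(-143) = (62 + (⅔)*4)*(-143) = (62 + 8/3)*(-143) = (194/3)*(-143) = -27742/3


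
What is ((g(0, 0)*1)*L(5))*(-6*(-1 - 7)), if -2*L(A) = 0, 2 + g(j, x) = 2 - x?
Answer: 0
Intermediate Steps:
g(j, x) = -x (g(j, x) = -2 + (2 - x) = -x)
L(A) = 0 (L(A) = -½*0 = 0)
((g(0, 0)*1)*L(5))*(-6*(-1 - 7)) = ((-1*0*1)*0)*(-6*(-1 - 7)) = ((0*1)*0)*(-6*(-8)) = (0*0)*48 = 0*48 = 0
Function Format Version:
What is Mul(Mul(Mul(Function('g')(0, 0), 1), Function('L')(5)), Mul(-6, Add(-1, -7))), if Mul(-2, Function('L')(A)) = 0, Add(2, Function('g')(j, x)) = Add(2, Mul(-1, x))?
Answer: 0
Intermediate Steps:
Function('g')(j, x) = Mul(-1, x) (Function('g')(j, x) = Add(-2, Add(2, Mul(-1, x))) = Mul(-1, x))
Function('L')(A) = 0 (Function('L')(A) = Mul(Rational(-1, 2), 0) = 0)
Mul(Mul(Mul(Function('g')(0, 0), 1), Function('L')(5)), Mul(-6, Add(-1, -7))) = Mul(Mul(Mul(Mul(-1, 0), 1), 0), Mul(-6, Add(-1, -7))) = Mul(Mul(Mul(0, 1), 0), Mul(-6, -8)) = Mul(Mul(0, 0), 48) = Mul(0, 48) = 0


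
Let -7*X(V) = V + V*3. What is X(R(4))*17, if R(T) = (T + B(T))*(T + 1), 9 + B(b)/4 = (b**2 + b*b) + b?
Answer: -5440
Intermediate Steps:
B(b) = -36 + 4*b + 8*b**2 (B(b) = -36 + 4*((b**2 + b*b) + b) = -36 + 4*((b**2 + b**2) + b) = -36 + 4*(2*b**2 + b) = -36 + 4*(b + 2*b**2) = -36 + (4*b + 8*b**2) = -36 + 4*b + 8*b**2)
R(T) = (1 + T)*(-36 + 5*T + 8*T**2) (R(T) = (T + (-36 + 4*T + 8*T**2))*(T + 1) = (-36 + 5*T + 8*T**2)*(1 + T) = (1 + T)*(-36 + 5*T + 8*T**2))
X(V) = -4*V/7 (X(V) = -(V + V*3)/7 = -(V + 3*V)/7 = -4*V/7)
X(R(4))*17 = -4*(-36 - 31*4 + 8*4**3 + 13*4**2)/7*17 = -4*(-36 - 124 + 8*64 + 13*16)/7*17 = -4*(-36 - 124 + 512 + 208)/7*17 = -4/7*560*17 = -320*17 = -5440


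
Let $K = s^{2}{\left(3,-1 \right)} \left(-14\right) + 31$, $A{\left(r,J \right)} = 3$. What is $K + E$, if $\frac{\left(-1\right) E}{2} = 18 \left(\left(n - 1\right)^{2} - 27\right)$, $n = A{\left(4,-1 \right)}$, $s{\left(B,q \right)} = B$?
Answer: $733$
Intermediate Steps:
$n = 3$
$K = -95$ ($K = 3^{2} \left(-14\right) + 31 = 9 \left(-14\right) + 31 = -126 + 31 = -95$)
$E = 828$ ($E = - 2 \cdot 18 \left(\left(3 - 1\right)^{2} - 27\right) = - 2 \cdot 18 \left(2^{2} - 27\right) = - 2 \cdot 18 \left(4 - 27\right) = - 2 \cdot 18 \left(-23\right) = \left(-2\right) \left(-414\right) = 828$)
$K + E = -95 + 828 = 733$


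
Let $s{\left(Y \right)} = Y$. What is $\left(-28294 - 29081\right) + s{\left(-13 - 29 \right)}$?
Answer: $-57417$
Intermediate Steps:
$\left(-28294 - 29081\right) + s{\left(-13 - 29 \right)} = \left(-28294 - 29081\right) - 42 = -57375 - 42 = -57417$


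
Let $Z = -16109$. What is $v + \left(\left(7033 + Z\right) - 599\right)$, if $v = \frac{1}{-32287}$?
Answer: $- \frac{312376726}{32287} \approx -9675.0$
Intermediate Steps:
$v = - \frac{1}{32287} \approx -3.0972 \cdot 10^{-5}$
$v + \left(\left(7033 + Z\right) - 599\right) = - \frac{1}{32287} + \left(\left(7033 - 16109\right) - 599\right) = - \frac{1}{32287} - 9675 = - \frac{312376726}{32287}$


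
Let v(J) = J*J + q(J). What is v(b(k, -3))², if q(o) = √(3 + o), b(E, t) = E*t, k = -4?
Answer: (144 + √15)² ≈ 21866.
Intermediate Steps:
v(J) = J² + √(3 + J) (v(J) = J*J + √(3 + J) = J² + √(3 + J))
v(b(k, -3))² = ((-4*(-3))² + √(3 - 4*(-3)))² = (12² + √(3 + 12))² = (144 + √15)²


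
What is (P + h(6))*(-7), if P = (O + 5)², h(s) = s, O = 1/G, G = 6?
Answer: -8239/36 ≈ -228.86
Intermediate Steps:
O = ⅙ (O = 1/6 = ⅙ ≈ 0.16667)
P = 961/36 (P = (⅙ + 5)² = (31/6)² = 961/36 ≈ 26.694)
(P + h(6))*(-7) = (961/36 + 6)*(-7) = (1177/36)*(-7) = -8239/36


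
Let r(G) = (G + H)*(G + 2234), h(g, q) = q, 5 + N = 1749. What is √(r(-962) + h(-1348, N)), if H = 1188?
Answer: 8*√4519 ≈ 537.79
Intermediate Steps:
N = 1744 (N = -5 + 1749 = 1744)
r(G) = (1188 + G)*(2234 + G) (r(G) = (G + 1188)*(G + 2234) = (1188 + G)*(2234 + G))
√(r(-962) + h(-1348, N)) = √((2653992 + (-962)² + 3422*(-962)) + 1744) = √((2653992 + 925444 - 3291964) + 1744) = √(287472 + 1744) = √289216 = 8*√4519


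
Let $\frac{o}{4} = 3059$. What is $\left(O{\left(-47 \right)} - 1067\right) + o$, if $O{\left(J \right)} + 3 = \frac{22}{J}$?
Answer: $\frac{524780}{47} \approx 11166.0$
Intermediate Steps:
$o = 12236$ ($o = 4 \cdot 3059 = 12236$)
$O{\left(J \right)} = -3 + \frac{22}{J}$
$\left(O{\left(-47 \right)} - 1067\right) + o = \left(\left(-3 + \frac{22}{-47}\right) - 1067\right) + 12236 = \left(\left(-3 + 22 \left(- \frac{1}{47}\right)\right) - 1067\right) + 12236 = \left(\left(-3 - \frac{22}{47}\right) - 1067\right) + 12236 = \left(- \frac{163}{47} - 1067\right) + 12236 = - \frac{50312}{47} + 12236 = \frac{524780}{47}$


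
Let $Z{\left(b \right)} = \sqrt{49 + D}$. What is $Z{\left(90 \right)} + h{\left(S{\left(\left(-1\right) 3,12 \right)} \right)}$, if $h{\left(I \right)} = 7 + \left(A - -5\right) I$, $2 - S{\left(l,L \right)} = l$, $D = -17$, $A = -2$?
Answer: $22 + 4 \sqrt{2} \approx 27.657$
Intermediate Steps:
$S{\left(l,L \right)} = 2 - l$
$Z{\left(b \right)} = 4 \sqrt{2}$ ($Z{\left(b \right)} = \sqrt{49 - 17} = \sqrt{32} = 4 \sqrt{2}$)
$h{\left(I \right)} = 7 + 3 I$ ($h{\left(I \right)} = 7 + \left(-2 - -5\right) I = 7 + \left(-2 + 5\right) I = 7 + 3 I$)
$Z{\left(90 \right)} + h{\left(S{\left(\left(-1\right) 3,12 \right)} \right)} = 4 \sqrt{2} + \left(7 + 3 \left(2 - \left(-1\right) 3\right)\right) = 4 \sqrt{2} + \left(7 + 3 \left(2 - -3\right)\right) = 4 \sqrt{2} + \left(7 + 3 \left(2 + 3\right)\right) = 4 \sqrt{2} + \left(7 + 3 \cdot 5\right) = 4 \sqrt{2} + \left(7 + 15\right) = 4 \sqrt{2} + 22 = 22 + 4 \sqrt{2}$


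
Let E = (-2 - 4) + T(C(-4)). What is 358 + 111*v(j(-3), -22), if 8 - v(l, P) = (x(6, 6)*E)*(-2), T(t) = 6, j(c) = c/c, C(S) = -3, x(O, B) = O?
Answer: 1246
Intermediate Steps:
j(c) = 1
E = 0 (E = (-2 - 4) + 6 = -6 + 6 = 0)
v(l, P) = 8 (v(l, P) = 8 - 6*0*(-2) = 8 - 0*(-2) = 8 - 1*0 = 8 + 0 = 8)
358 + 111*v(j(-3), -22) = 358 + 111*8 = 358 + 888 = 1246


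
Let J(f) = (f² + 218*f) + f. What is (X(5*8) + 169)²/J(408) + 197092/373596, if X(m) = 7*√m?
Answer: 5151817549/7964319528 + 1183*√10/63954 ≈ 0.70536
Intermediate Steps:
J(f) = f² + 219*f
(X(5*8) + 169)²/J(408) + 197092/373596 = (7*√(5*8) + 169)²/((408*(219 + 408))) + 197092/373596 = (7*√40 + 169)²/((408*627)) + 197092*(1/373596) = (7*(2*√10) + 169)²/255816 + 49273/93399 = (14*√10 + 169)²*(1/255816) + 49273/93399 = (169 + 14*√10)²*(1/255816) + 49273/93399 = (169 + 14*√10)²/255816 + 49273/93399 = 49273/93399 + (169 + 14*√10)²/255816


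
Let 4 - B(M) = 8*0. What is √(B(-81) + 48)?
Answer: 2*√13 ≈ 7.2111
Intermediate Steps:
B(M) = 4 (B(M) = 4 - 8*0 = 4 - 1*0 = 4 + 0 = 4)
√(B(-81) + 48) = √(4 + 48) = √52 = 2*√13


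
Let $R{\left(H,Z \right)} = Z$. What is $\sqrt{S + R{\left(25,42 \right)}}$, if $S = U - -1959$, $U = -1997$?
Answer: $2$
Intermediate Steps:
$S = -38$ ($S = -1997 - -1959 = -1997 + 1959 = -38$)
$\sqrt{S + R{\left(25,42 \right)}} = \sqrt{-38 + 42} = \sqrt{4} = 2$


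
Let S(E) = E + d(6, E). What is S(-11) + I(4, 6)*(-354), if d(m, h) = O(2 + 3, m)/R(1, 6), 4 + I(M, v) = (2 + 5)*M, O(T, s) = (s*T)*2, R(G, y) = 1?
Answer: -8447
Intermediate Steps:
O(T, s) = 2*T*s (O(T, s) = (T*s)*2 = 2*T*s)
I(M, v) = -4 + 7*M (I(M, v) = -4 + (2 + 5)*M = -4 + 7*M)
d(m, h) = 10*m (d(m, h) = (2*(2 + 3)*m)/1 = (2*5*m)*1 = (10*m)*1 = 10*m)
S(E) = 60 + E (S(E) = E + 10*6 = E + 60 = 60 + E)
S(-11) + I(4, 6)*(-354) = (60 - 11) + (-4 + 7*4)*(-354) = 49 + (-4 + 28)*(-354) = 49 + 24*(-354) = 49 - 8496 = -8447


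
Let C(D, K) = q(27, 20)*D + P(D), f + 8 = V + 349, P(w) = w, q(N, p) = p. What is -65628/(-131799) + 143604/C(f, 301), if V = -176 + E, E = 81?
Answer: 356775886/12608771 ≈ 28.296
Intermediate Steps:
V = -95 (V = -176 + 81 = -95)
f = 246 (f = -8 + (-95 + 349) = -8 + 254 = 246)
C(D, K) = 21*D (C(D, K) = 20*D + D = 21*D)
-65628/(-131799) + 143604/C(f, 301) = -65628/(-131799) + 143604/((21*246)) = -65628*(-1/131799) + 143604/5166 = 21876/43933 + 143604*(1/5166) = 21876/43933 + 7978/287 = 356775886/12608771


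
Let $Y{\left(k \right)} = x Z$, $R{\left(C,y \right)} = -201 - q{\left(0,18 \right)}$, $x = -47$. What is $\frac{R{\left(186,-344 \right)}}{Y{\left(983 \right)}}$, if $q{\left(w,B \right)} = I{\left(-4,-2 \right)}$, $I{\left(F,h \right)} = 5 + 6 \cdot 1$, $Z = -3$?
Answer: $- \frac{212}{141} \approx -1.5035$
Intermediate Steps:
$I{\left(F,h \right)} = 11$ ($I{\left(F,h \right)} = 5 + 6 = 11$)
$q{\left(w,B \right)} = 11$
$R{\left(C,y \right)} = -212$ ($R{\left(C,y \right)} = -201 - 11 = -212$)
$Y{\left(k \right)} = 141$ ($Y{\left(k \right)} = \left(-47\right) \left(-3\right) = 141$)
$\frac{R{\left(186,-344 \right)}}{Y{\left(983 \right)}} = - \frac{212}{141}$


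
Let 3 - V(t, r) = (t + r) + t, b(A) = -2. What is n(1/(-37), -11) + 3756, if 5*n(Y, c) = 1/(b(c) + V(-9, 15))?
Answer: 75121/20 ≈ 3756.1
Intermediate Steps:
V(t, r) = 3 - r - 2*t (V(t, r) = 3 - ((t + r) + t) = 3 - ((r + t) + t) = 3 - (r + 2*t) = 3 + (-r - 2*t) = 3 - r - 2*t)
n(Y, c) = 1/20 (n(Y, c) = 1/(5*(-2 + (3 - 1*15 - 2*(-9)))) = 1/(5*(-2 + (3 - 15 + 18))) = 1/(5*(-2 + 6)) = (⅕)/4 = (⅕)*(¼) = 1/20)
n(1/(-37), -11) + 3756 = 1/20 + 3756 = 75121/20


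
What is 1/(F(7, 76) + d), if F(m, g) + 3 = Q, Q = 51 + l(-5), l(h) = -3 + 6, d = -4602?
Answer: -1/4551 ≈ -0.00021973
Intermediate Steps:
l(h) = 3
Q = 54 (Q = 51 + 3 = 54)
F(m, g) = 51 (F(m, g) = -3 + 54 = 51)
1/(F(7, 76) + d) = 1/(51 - 4602) = 1/(-4551) = -1/4551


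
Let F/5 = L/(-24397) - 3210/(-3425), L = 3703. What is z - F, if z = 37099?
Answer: 123986163192/3342389 ≈ 37095.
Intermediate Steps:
F = 13126319/3342389 (F = 5*(3703/(-24397) - 3210/(-3425)) = 5*(3703*(-1/24397) - 3210*(-1/3425)) = 5*(-3703/24397 + 642/685) = 5*(13126319/16711945) = 13126319/3342389 ≈ 3.9272)
z - F = 37099 - 1*13126319/3342389 = 37099 - 13126319/3342389 = 123986163192/3342389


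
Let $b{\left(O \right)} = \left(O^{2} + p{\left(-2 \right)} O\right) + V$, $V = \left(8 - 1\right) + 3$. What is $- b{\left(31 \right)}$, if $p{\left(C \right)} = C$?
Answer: $-909$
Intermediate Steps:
$V = 10$ ($V = 7 + 3 = 10$)
$b{\left(O \right)} = 10 + O^{2} - 2 O$ ($b{\left(O \right)} = \left(O^{2} - 2 O\right) + 10 = 10 + O^{2} - 2 O$)
$- b{\left(31 \right)} = - (10 + 31^{2} - 62) = - (10 + 961 - 62) = \left(-1\right) 909 = -909$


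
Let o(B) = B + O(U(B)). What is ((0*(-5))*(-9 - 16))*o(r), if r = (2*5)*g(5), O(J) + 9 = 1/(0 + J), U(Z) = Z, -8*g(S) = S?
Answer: 0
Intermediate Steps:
g(S) = -S/8
O(J) = -9 + 1/J (O(J) = -9 + 1/(0 + J) = -9 + 1/J)
r = -25/4 (r = (2*5)*(-⅛*5) = 10*(-5/8) = -25/4 ≈ -6.2500)
o(B) = -9 + B + 1/B (o(B) = B + (-9 + 1/B) = -9 + B + 1/B)
((0*(-5))*(-9 - 16))*o(r) = ((0*(-5))*(-9 - 16))*(-9 - 25/4 + 1/(-25/4)) = (0*(-25))*(-9 - 25/4 - 4/25) = 0*(-1541/100) = 0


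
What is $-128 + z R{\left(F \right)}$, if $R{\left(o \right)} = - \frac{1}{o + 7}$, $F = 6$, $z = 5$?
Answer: $- \frac{1669}{13} \approx -128.38$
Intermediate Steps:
$R{\left(o \right)} = - \frac{1}{7 + o}$
$-128 + z R{\left(F \right)} = -128 + 5 \left(- \frac{1}{7 + 6}\right) = -128 + 5 \left(- \frac{1}{13}\right) = -128 - \frac{5}{13} = - \frac{1669}{13}$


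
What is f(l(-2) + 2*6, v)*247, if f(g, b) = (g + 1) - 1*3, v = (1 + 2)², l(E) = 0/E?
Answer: 2470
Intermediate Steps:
l(E) = 0
v = 9 (v = 3² = 9)
f(g, b) = -2 + g (f(g, b) = (1 + g) - 3 = -2 + g)
f(l(-2) + 2*6, v)*247 = (-2 + (0 + 2*6))*247 = (-2 + (0 + 12))*247 = (-2 + 12)*247 = 10*247 = 2470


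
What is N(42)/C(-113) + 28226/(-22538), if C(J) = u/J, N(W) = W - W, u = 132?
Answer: -14113/11269 ≈ -1.2524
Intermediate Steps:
N(W) = 0
C(J) = 132/J
N(42)/C(-113) + 28226/(-22538) = 0/((132/(-113))) + 28226/(-22538) = 0/((132*(-1/113))) + 28226*(-1/22538) = 0/(-132/113) - 14113/11269 = 0*(-113/132) - 14113/11269 = 0 - 14113/11269 = -14113/11269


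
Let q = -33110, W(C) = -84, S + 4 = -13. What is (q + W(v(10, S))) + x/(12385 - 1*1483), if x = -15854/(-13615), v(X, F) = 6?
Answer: -2463504817883/74215365 ≈ -33194.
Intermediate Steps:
S = -17 (S = -4 - 13 = -17)
x = 15854/13615 (x = -15854*(-1/13615) = 15854/13615 ≈ 1.1645)
(q + W(v(10, S))) + x/(12385 - 1*1483) = (-33110 - 84) + 15854/(13615*(12385 - 1*1483)) = -33194 + 15854/(13615*(12385 - 1483)) = -33194 + (15854/13615)/10902 = -33194 + (15854/13615)*(1/10902) = -33194 + 7927/74215365 = -2463504817883/74215365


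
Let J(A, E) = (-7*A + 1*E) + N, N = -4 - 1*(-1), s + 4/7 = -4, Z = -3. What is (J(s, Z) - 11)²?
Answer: 225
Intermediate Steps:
s = -32/7 (s = -4/7 - 4 = -32/7 ≈ -4.5714)
N = -3 (N = -4 + 1 = -3)
J(A, E) = -3 + E - 7*A (J(A, E) = (-7*A + 1*E) - 3 = (-7*A + E) - 3 = (E - 7*A) - 3 = -3 + E - 7*A)
(J(s, Z) - 11)² = ((-3 - 3 - 7*(-32/7)) - 11)² = ((-3 - 3 + 32) - 11)² = (26 - 11)² = 15² = 225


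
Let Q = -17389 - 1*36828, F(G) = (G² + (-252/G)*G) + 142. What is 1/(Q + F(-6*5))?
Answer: -1/53427 ≈ -1.8717e-5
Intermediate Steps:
F(G) = -110 + G² (F(G) = (G² - 252) + 142 = (-252 + G²) + 142 = -110 + G²)
Q = -54217 (Q = -17389 - 36828 = -54217)
1/(Q + F(-6*5)) = 1/(-54217 + (-110 + (-6*5)²)) = 1/(-54217 + (-110 + (-30)²)) = 1/(-54217 + (-110 + 900)) = 1/(-54217 + 790) = 1/(-53427) = -1/53427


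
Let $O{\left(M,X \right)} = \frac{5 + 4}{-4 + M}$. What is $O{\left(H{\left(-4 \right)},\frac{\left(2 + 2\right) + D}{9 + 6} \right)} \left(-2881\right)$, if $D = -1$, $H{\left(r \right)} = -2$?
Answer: $\frac{8643}{2} \approx 4321.5$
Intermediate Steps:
$O{\left(M,X \right)} = \frac{9}{-4 + M}$
$O{\left(H{\left(-4 \right)},\frac{\left(2 + 2\right) + D}{9 + 6} \right)} \left(-2881\right) = \frac{9}{-4 - 2} \left(-2881\right) = \frac{9}{-6} \left(-2881\right) = 9 \left(- \frac{1}{6}\right) \left(-2881\right) = \left(- \frac{3}{2}\right) \left(-2881\right) = \frac{8643}{2}$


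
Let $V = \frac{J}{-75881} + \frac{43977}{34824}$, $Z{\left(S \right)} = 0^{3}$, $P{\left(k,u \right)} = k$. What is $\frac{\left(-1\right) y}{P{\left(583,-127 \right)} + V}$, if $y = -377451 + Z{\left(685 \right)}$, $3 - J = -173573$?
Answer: $\frac{25574530701096}{39432261935} \approx 648.57$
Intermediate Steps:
$J = 173576$ ($J = 3 - -173573 = 3 + 173573 = 173576$)
$Z{\left(S \right)} = 0$
$V = - \frac{69425433}{67755896}$ ($V = \frac{173576}{-75881} + \frac{43977}{34824} = 173576 \left(- \frac{1}{75881}\right) + 43977 \cdot \frac{1}{34824} = - \frac{13352}{5837} + \frac{14659}{11608} = - \frac{69425433}{67755896} \approx -1.0246$)
$y = -377451$ ($y = -377451 + 0 = -377451$)
$\frac{\left(-1\right) y}{P{\left(583,-127 \right)} + V} = \frac{\left(-1\right) \left(-377451\right)}{583 - \frac{69425433}{67755896}} = \frac{377451}{\frac{39432261935}{67755896}} = 377451 \cdot \frac{67755896}{39432261935} = \frac{25574530701096}{39432261935}$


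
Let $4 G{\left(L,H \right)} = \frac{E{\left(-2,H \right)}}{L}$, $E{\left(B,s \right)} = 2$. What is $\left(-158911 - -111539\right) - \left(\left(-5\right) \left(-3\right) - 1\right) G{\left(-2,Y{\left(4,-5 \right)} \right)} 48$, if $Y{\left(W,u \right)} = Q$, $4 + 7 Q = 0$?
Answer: $-47204$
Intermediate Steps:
$Q = - \frac{4}{7}$ ($Q = - \frac{4}{7} + \frac{1}{7} \cdot 0 = - \frac{4}{7} + 0 = - \frac{4}{7} \approx -0.57143$)
$Y{\left(W,u \right)} = - \frac{4}{7}$
$G{\left(L,H \right)} = \frac{1}{2 L}$ ($G{\left(L,H \right)} = \frac{2 \frac{1}{L}}{4} = \frac{1}{2 L}$)
$\left(-158911 - -111539\right) - \left(\left(-5\right) \left(-3\right) - 1\right) G{\left(-2,Y{\left(4,-5 \right)} \right)} 48 = \left(-158911 - -111539\right) - \left(\left(-5\right) \left(-3\right) - 1\right) \frac{1}{2 \left(-2\right)} 48 = \left(-158911 + 111539\right) - \left(15 - 1\right) \frac{1}{2} \left(- \frac{1}{2}\right) 48 = -47372 - 14 \left(- \frac{1}{4}\right) 48 = -47372 - \left(- \frac{7}{2}\right) 48 = -47372 - -168 = -47372 + 168 = -47204$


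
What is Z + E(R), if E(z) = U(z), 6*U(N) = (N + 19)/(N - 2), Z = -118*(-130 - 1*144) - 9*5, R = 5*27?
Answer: 1840370/57 ≈ 32287.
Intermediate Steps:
R = 135
Z = 32287 (Z = -118*(-130 - 144) - 9*5 = -118*(-274) - 45 = 32332 - 45 = 32287)
U(N) = (19 + N)/(6*(-2 + N)) (U(N) = ((N + 19)/(N - 2))/6 = ((19 + N)/(-2 + N))/6 = (19 + N)/(6*(-2 + N)))
E(z) = (19 + z)/(6*(-2 + z))
Z + E(R) = 32287 + (19 + 135)/(6*(-2 + 135)) = 32287 + (1/6)*154/133 = 32287 + (1/6)*(1/133)*154 = 32287 + 11/57 = 1840370/57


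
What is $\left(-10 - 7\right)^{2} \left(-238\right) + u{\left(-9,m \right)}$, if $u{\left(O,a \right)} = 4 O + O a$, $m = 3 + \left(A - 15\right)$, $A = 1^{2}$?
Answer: $-68719$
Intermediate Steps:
$A = 1$
$m = -11$ ($m = 3 + \left(1 - 15\right) = 3 - 14 = -11$)
$\left(-10 - 7\right)^{2} \left(-238\right) + u{\left(-9,m \right)} = \left(-10 - 7\right)^{2} \left(-238\right) - 9 \left(4 - 11\right) = \left(-17\right)^{2} \left(-238\right) - -63 = 289 \left(-238\right) + 63 = -68782 + 63 = -68719$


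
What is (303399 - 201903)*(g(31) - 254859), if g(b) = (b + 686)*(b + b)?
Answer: -21355265880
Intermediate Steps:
g(b) = 2*b*(686 + b) (g(b) = (686 + b)*(2*b) = 2*b*(686 + b))
(303399 - 201903)*(g(31) - 254859) = (303399 - 201903)*(2*31*(686 + 31) - 254859) = 101496*(2*31*717 - 254859) = 101496*(44454 - 254859) = 101496*(-210405) = -21355265880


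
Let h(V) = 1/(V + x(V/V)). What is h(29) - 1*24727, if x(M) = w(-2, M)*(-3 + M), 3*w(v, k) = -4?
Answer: -2349062/95 ≈ -24727.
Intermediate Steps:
w(v, k) = -4/3 (w(v, k) = (1/3)*(-4) = -4/3)
x(M) = 4 - 4*M/3 (x(M) = -4*(-3 + M)/3 = 4 - 4*M/3)
h(V) = 1/(8/3 + V) (h(V) = 1/(V + (4 - 4*V/(3*V))) = 1/(V + (4 - 4/3*1)) = 1/(V + (4 - 4/3)) = 1/(V + 8/3) = 1/(8/3 + V))
h(29) - 1*24727 = 3/(8 + 3*29) - 1*24727 = 3/(8 + 87) - 24727 = 3/95 - 24727 = -2349062/95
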